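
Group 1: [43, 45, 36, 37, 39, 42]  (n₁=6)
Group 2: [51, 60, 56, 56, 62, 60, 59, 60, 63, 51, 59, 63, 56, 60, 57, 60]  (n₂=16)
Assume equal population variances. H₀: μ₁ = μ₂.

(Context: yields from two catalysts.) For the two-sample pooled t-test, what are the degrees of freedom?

degrees of freedom = 20

df = n₁ + n₂ − 2 = 6 + 16 − 2 = 20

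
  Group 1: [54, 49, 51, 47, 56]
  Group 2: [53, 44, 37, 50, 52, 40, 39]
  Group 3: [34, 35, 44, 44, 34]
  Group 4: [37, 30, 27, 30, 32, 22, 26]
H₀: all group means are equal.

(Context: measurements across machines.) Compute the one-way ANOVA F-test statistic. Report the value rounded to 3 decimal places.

test statistic = 19.571

Group means [51.40, 45.00, 38.20, 29.14], grand mean 40.292
SSB = Σnᵢ(x̄ᵢ−x̄)² = 1664.101; SSW = ΣΣ(x−x̄ᵢ)² = 566.857
MSB = 1664.101/3 = 554.7004; MSW = 566.857/20 = 28.3429
F = MSB/MSW = 19.5711
df = (3, 20)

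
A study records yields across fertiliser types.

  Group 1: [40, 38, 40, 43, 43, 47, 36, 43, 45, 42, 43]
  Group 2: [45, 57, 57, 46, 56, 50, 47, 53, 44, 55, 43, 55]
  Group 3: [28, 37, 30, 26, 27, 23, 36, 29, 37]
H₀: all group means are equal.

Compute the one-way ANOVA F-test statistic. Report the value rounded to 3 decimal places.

Group means [41.82, 50.67, 30.33], grand mean 41.906
SSB = Σnᵢ(x̄ᵢ−x̄)² = 2126.416; SSW = ΣΣ(x−x̄ᵢ)² = 632.303
MSB = 2126.416/2 = 1063.2079; MSW = 632.303/29 = 21.8036
F = MSB/MSW = 48.7631
df = (2, 29)

test statistic = 48.763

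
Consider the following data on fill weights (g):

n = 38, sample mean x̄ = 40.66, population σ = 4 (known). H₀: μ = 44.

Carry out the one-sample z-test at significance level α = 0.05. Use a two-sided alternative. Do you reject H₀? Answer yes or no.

SE = σ/√n = 4/√38 = 0.6489
z = (x̄−μ₀)/SE = (40.66−44)/0.6489 = -5.1473
p-value (two-sided) = 0.00000
At α=0.05: p < α → reject H₀

reject H₀: yes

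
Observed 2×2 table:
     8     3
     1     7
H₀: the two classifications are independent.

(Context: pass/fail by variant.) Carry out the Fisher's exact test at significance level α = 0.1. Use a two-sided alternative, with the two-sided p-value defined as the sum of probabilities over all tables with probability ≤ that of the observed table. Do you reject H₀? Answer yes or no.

reject H₀: yes

Margins: r₁=11, r₂=8, c₁=9, c₂=10, n=19
p_obs = C(11,8)·C(8,1)/C(19,9); sum pmf over tables with pmf ≤ p_obs
p-value (two-sided) = 0.01977
At α=0.1: p < α → reject H₀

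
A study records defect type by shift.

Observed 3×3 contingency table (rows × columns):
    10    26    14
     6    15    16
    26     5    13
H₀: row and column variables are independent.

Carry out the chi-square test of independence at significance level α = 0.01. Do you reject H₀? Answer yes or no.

Row totals [50, 37, 44], col totals [42, 46, 43], n=131
χ² = (10−16.03)²/16.03 + (26−17.56)²/17.56 + (14−16.41)²/16.41 + (6−11.86)²/11.86 + (15−12.99)²/12.99 + (16−12.15)²/12.15 + (26−14.11)²/14.11 + (5−15.45)²/15.45 + (13−14.44)²/14.44 = 28.3536
df = 4
p-value (upper-tail) = 0.00001
At α=0.01: p < α → reject H₀

reject H₀: yes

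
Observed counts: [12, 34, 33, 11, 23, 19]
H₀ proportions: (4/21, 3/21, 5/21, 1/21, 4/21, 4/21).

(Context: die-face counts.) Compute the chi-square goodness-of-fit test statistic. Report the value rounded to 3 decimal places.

n = 132; E_i = n·p_i = [25.14, 18.86, 31.43, 6.29, 25.14, 25.14]
χ² = (12−25.14)²/25.14 + (34−18.86)²/18.86 + (33−31.43)²/31.43 + (11−6.29)²/6.29 + (23−25.14)²/25.14 + (19−25.14)²/25.14 = 24.3280
df = 5

test statistic = 24.328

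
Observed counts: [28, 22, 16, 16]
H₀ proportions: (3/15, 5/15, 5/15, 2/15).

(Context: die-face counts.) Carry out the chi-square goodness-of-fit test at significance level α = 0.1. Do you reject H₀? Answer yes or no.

n = 82; E_i = n·p_i = [16.40, 27.33, 27.33, 10.93]
χ² = (28−16.40)²/16.40 + (22−27.33)²/27.33 + (16−27.33)²/27.33 + (16−10.93)²/10.93 = 16.2927
df = 3
p-value (upper-tail) = 0.00099
At α=0.1: p < α → reject H₀

reject H₀: yes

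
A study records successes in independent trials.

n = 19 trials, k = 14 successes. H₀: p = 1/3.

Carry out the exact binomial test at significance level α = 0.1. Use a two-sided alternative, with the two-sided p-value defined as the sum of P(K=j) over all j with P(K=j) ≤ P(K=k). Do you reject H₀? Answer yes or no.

Exact binomial: n=19, k=14, p₀=1/3=0.3333
P(X=j) = C(n,j)·p₀^j·(1−p₀)^(n−j); p = Σ P(X=j) over j with P(X=j) ≤ P(X=14)
p-value (two-sided) = 0.00038
At α=0.1: p < α → reject H₀

reject H₀: yes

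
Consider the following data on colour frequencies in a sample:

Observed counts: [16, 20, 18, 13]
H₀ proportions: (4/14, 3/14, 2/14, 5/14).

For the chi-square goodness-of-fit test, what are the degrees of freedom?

df = k − 1 = 4 − 1 = 3

degrees of freedom = 3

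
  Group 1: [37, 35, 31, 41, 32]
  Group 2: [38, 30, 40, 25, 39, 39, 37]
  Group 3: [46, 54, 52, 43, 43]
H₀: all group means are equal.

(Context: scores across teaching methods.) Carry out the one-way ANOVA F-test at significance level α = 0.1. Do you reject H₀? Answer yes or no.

Group means [35.20, 35.43, 47.60], grand mean 38.941
SSB = Σnᵢ(x̄ᵢ−x̄)² = 531.227; SSW = ΣΣ(x−x̄ᵢ)² = 363.714
MSB = 531.227/2 = 265.6134; MSW = 363.714/14 = 25.9796
F = MSB/MSW = 10.2239
df = (2, 14)
p-value (upper-tail) = 0.00183
At α=0.1: p < α → reject H₀

reject H₀: yes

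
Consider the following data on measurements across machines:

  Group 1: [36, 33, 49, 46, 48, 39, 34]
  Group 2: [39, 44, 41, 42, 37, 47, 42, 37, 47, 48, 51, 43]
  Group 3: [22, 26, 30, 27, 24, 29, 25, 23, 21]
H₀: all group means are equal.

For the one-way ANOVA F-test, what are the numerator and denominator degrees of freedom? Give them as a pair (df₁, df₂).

k = 3 groups, N = 28 total
df = (k−1, N−k) = (3−1, 28−3) = (2, 25)

degrees of freedom = [2, 25]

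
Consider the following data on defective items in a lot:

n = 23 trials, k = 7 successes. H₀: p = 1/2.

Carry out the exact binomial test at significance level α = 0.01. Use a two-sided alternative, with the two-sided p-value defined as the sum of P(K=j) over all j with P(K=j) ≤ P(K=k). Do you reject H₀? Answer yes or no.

reject H₀: no

Exact binomial: n=23, k=7, p₀=1/2=0.5000
P(X=j) = C(n,j)·p₀^j·(1−p₀)^(n−j); p = Σ P(X=j) over j with P(X=j) ≤ P(X=7)
p-value (two-sided) = 0.09314
At α=0.01: p ≥ α → fail to reject H₀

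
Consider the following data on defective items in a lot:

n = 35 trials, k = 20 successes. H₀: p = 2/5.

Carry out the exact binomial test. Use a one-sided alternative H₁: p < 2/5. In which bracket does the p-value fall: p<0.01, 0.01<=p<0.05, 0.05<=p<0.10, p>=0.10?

p-value bracket: p>=0.10

Exact binomial: n=35, k=20, p₀=2/5=0.4000
P(X≤20) from Σ C(n,i)·p₀^i·(1−p₀)^(n−i)
p-value (one-sided, H₁ less) = 0.98674
→ bracket: p>=0.10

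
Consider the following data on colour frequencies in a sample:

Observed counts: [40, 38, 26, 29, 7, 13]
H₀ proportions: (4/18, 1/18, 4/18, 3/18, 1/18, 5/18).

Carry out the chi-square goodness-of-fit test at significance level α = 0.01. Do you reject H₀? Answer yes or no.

reject H₀: yes

n = 153; E_i = n·p_i = [34.00, 8.50, 34.00, 25.50, 8.50, 42.50]
χ² = (40−34.00)²/34.00 + (38−8.50)²/8.50 + (26−34.00)²/34.00 + (29−25.50)²/25.50 + (7−8.50)²/8.50 + (13−42.50)²/42.50 = 126.5451
df = 5
p-value (upper-tail) = 0.00000
At α=0.01: p < α → reject H₀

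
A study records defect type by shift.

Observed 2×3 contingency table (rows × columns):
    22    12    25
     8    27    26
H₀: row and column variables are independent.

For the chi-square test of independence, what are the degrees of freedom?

df = (r−1)(c−1) = (2−1)·(3−1) = 2

degrees of freedom = 2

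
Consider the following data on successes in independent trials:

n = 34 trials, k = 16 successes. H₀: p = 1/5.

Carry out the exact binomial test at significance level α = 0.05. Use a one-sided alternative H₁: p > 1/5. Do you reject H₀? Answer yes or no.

reject H₀: yes

Exact binomial: n=34, k=16, p₀=1/5=0.2000
P(X≥16) from Σ C(n,i)·p₀^i·(1−p₀)^(n−i)
p-value (one-sided, H₁ greater) = 0.00035
At α=0.05: p < α → reject H₀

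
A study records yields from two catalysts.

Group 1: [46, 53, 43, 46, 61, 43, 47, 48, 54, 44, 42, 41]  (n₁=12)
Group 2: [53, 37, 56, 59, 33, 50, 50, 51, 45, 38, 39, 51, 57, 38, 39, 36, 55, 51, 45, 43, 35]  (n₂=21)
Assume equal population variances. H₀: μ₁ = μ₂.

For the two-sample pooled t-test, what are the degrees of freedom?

degrees of freedom = 31

df = n₁ + n₂ − 2 = 12 + 21 − 2 = 31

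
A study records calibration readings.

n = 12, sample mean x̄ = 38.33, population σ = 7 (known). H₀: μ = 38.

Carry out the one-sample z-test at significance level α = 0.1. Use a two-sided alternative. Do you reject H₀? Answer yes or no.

reject H₀: no

SE = σ/√n = 7/√12 = 2.0207
z = (x̄−μ₀)/SE = (38.33−38)/2.0207 = 0.1633
p-value (two-sided) = 0.87028
At α=0.1: p ≥ α → fail to reject H₀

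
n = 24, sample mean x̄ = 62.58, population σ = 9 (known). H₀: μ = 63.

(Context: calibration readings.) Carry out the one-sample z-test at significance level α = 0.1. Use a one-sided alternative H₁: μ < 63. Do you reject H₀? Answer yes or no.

reject H₀: no

SE = σ/√n = 9/√24 = 1.8371
z = (x̄−μ₀)/SE = (62.58−63)/1.8371 = -0.2286
p-value (one-sided, H₁ less) = 0.40958
At α=0.1: p ≥ α → fail to reject H₀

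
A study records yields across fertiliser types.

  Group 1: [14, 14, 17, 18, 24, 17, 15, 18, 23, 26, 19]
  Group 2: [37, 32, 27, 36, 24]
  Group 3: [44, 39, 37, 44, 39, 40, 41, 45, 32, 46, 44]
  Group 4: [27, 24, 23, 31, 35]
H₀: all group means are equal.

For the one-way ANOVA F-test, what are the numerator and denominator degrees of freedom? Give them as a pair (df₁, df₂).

k = 4 groups, N = 32 total
df = (k−1, N−k) = (4−1, 32−4) = (3, 28)

degrees of freedom = [3, 28]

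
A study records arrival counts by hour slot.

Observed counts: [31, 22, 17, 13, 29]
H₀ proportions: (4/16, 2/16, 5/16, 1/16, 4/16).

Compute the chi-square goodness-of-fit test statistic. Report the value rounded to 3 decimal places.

n = 112; E_i = n·p_i = [28.00, 14.00, 35.00, 7.00, 28.00]
χ² = (31−28.00)²/28.00 + (22−14.00)²/14.00 + (17−35.00)²/35.00 + (13−7.00)²/7.00 + (29−28.00)²/28.00 = 19.3286
df = 4

test statistic = 19.329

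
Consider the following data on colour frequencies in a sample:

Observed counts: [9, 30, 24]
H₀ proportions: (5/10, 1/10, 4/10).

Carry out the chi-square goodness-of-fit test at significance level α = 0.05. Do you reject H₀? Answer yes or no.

reject H₀: yes

n = 63; E_i = n·p_i = [31.50, 6.30, 25.20]
χ² = (9−31.50)²/31.50 + (30−6.30)²/6.30 + (24−25.20)²/25.20 = 105.2857
df = 2
p-value (upper-tail) = 0.00000
At α=0.05: p < α → reject H₀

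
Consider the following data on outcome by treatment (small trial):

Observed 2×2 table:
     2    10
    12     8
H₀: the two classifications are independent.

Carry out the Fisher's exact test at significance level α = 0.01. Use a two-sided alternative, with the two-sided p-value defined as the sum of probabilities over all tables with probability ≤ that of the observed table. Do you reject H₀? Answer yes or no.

Margins: r₁=12, r₂=20, c₁=14, c₂=18, n=32
p_obs = C(12,2)·C(20,12)/C(32,14); sum pmf over tables with pmf ≤ p_obs
p-value (two-sided) = 0.02763
At α=0.01: p ≥ α → fail to reject H₀

reject H₀: no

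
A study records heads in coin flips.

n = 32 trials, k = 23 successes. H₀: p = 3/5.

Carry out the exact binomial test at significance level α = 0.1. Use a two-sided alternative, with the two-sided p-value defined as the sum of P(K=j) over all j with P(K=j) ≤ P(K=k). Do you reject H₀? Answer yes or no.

reject H₀: no

Exact binomial: n=32, k=23, p₀=3/5=0.6000
P(X=j) = C(n,j)·p₀^j·(1−p₀)^(n−j); p = Σ P(X=j) over j with P(X=j) ≤ P(X=23)
p-value (two-sided) = 0.20752
At α=0.1: p ≥ α → fail to reject H₀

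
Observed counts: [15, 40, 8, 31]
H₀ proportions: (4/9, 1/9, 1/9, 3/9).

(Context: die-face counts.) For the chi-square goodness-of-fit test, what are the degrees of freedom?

degrees of freedom = 3

df = k − 1 = 4 − 1 = 3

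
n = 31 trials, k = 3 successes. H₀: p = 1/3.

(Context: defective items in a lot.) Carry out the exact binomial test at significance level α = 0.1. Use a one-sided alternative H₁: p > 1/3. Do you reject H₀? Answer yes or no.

reject H₀: no

Exact binomial: n=31, k=3, p₀=1/3=0.3333
P(X≥3) from Σ C(n,i)·p₀^i·(1−p₀)^(n−i)
p-value (one-sided, H₁ greater) = 0.99954
At α=0.1: p ≥ α → fail to reject H₀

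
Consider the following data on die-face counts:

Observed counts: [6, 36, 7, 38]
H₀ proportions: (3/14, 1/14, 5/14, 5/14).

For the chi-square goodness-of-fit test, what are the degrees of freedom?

df = k − 1 = 4 − 1 = 3

degrees of freedom = 3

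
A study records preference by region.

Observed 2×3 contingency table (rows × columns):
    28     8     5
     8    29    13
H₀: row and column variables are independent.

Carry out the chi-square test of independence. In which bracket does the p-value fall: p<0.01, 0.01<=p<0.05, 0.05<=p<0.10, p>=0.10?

Row totals [41, 50], col totals [36, 37, 18], n=91
χ² = (28−16.22)²/16.22 + (8−16.67)²/16.67 + (5−8.11)²/8.11 + (8−19.78)²/19.78 + (29−20.33)²/20.33 + (13−9.89)²/9.89 = 25.9493
df = 2
p-value (upper-tail) = 0.00000
→ bracket: p<0.01

p-value bracket: p<0.01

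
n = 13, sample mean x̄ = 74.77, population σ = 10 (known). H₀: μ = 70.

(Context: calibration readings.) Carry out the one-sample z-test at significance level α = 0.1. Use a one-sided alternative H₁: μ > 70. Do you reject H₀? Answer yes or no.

SE = σ/√n = 10/√13 = 2.7735
z = (x̄−μ₀)/SE = (74.77−70)/2.7735 = 1.7198
p-value (one-sided, H₁ greater) = 0.04273
At α=0.1: p < α → reject H₀

reject H₀: yes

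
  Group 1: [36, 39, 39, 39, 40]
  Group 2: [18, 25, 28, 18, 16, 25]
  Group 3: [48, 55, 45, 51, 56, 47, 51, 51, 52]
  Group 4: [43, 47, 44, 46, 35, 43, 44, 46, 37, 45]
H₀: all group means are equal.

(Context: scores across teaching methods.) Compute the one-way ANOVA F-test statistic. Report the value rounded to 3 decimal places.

Group means [38.60, 21.67, 50.67, 43.00], grand mean 40.300
SSB = Σnᵢ(x̄ᵢ−x̄)² = 3137.767; SSW = ΣΣ(x−x̄ᵢ)² = 372.533
MSB = 3137.767/3 = 1045.9222; MSW = 372.533/26 = 14.3282
F = MSB/MSW = 72.9974
df = (3, 26)

test statistic = 72.997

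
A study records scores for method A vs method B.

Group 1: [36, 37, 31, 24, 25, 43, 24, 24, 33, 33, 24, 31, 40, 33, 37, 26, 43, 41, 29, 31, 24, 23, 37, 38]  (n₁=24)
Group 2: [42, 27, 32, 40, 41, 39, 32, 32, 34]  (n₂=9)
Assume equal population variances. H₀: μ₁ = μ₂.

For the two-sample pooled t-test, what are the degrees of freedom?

degrees of freedom = 31

df = n₁ + n₂ − 2 = 24 + 9 − 2 = 31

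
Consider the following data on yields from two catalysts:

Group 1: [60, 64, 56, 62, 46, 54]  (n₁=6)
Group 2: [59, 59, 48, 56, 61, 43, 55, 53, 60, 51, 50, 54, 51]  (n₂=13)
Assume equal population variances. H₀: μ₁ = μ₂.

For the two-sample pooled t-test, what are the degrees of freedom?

df = n₁ + n₂ − 2 = 6 + 13 − 2 = 17

degrees of freedom = 17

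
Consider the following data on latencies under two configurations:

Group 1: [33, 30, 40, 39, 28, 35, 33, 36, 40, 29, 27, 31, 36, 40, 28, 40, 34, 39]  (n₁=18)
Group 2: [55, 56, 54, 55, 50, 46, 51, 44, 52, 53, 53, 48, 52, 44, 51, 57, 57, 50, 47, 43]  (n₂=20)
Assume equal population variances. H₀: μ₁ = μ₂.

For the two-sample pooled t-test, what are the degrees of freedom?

degrees of freedom = 36

df = n₁ + n₂ − 2 = 18 + 20 − 2 = 36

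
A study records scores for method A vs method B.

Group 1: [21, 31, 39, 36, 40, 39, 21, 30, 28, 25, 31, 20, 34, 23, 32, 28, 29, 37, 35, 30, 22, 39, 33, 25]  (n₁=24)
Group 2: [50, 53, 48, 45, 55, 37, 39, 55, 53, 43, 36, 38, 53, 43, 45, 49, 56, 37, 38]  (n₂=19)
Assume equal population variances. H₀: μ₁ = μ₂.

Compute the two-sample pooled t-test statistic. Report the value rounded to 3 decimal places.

x̄₁=30.333, s₁=6.308, n₁=24
x̄₂=45.947, s₂=7.059, n₂=19
s_p² = [23·6.308² + 18·7.059²]/41 = 44.2020
SE = √(s_p²·(1/24+1/19)) = 2.0416
t = (30.333−45.947)/2.0416 = -7.6479
df = 41

test statistic = -7.648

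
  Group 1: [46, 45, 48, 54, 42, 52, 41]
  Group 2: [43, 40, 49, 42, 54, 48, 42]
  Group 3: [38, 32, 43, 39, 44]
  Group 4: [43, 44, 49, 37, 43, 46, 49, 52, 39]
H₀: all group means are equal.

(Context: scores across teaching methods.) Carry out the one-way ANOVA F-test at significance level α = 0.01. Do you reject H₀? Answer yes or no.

reject H₀: no

Group means [46.86, 45.43, 39.20, 44.67], grand mean 44.429
SSB = Σnᵢ(x̄ᵢ−x̄)² = 185.486; SSW = ΣΣ(x−x̄ᵢ)² = 573.371
MSB = 185.486/3 = 61.8286; MSW = 573.371/24 = 23.8905
F = MSB/MSW = 2.5880
df = (3, 24)
p-value (upper-tail) = 0.07646
At α=0.01: p ≥ α → fail to reject H₀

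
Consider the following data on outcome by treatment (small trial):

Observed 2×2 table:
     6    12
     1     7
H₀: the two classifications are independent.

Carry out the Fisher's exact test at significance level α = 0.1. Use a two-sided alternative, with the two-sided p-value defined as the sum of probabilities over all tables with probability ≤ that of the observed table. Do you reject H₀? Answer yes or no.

reject H₀: no

Margins: r₁=18, r₂=8, c₁=7, c₂=19, n=26
p_obs = C(18,6)·C(8,1)/C(26,7); sum pmf over tables with pmf ≤ p_obs
p-value (two-sided) = 0.37479
At α=0.1: p ≥ α → fail to reject H₀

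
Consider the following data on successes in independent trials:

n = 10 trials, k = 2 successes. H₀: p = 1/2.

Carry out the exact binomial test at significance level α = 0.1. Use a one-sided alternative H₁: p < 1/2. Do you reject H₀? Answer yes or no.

reject H₀: yes

Exact binomial: n=10, k=2, p₀=1/2=0.5000
P(X≤2) from Σ C(n,i)·p₀^i·(1−p₀)^(n−i)
p-value (one-sided, H₁ less) = 0.05469
At α=0.1: p < α → reject H₀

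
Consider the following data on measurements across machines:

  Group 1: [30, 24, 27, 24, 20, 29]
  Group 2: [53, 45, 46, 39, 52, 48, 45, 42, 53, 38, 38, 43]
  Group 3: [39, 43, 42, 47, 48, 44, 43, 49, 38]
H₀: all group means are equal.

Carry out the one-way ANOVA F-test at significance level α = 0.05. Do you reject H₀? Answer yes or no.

Group means [25.67, 45.17, 43.67], grand mean 40.333
SSB = Σnᵢ(x̄ᵢ−x̄)² = 1671.000; SSW = ΣΣ(x−x̄ᵢ)² = 519.000
MSB = 1671.000/2 = 835.5000; MSW = 519.000/24 = 21.6250
F = MSB/MSW = 38.6358
df = (2, 24)
p-value (upper-tail) = 0.00000
At α=0.05: p < α → reject H₀

reject H₀: yes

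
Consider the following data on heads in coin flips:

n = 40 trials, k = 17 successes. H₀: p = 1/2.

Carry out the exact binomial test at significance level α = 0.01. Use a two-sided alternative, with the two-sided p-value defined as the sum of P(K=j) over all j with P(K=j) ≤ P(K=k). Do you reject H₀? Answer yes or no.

reject H₀: no

Exact binomial: n=40, k=17, p₀=1/2=0.5000
P(X=j) = C(n,j)·p₀^j·(1−p₀)^(n−j); p = Σ P(X=j) over j with P(X=j) ≤ P(X=17)
p-value (two-sided) = 0.42959
At α=0.01: p ≥ α → fail to reject H₀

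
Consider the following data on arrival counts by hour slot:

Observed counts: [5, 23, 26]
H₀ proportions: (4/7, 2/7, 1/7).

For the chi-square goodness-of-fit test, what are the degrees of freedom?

df = k − 1 = 3 − 1 = 2

degrees of freedom = 2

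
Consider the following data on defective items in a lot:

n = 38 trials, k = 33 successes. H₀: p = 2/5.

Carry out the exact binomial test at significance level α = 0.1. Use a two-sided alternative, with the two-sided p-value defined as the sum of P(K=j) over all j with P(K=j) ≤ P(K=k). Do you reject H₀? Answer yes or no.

Exact binomial: n=38, k=33, p₀=2/5=0.4000
P(X=j) = C(n,j)·p₀^j·(1−p₀)^(n−j); p = Σ P(X=j) over j with P(X=j) ≤ P(X=33)
p-value (two-sided) = 0.00000
At α=0.1: p < α → reject H₀

reject H₀: yes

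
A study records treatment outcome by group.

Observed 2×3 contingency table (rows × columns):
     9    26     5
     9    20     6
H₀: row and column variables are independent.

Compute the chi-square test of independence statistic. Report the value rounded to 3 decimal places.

test statistic = 0.543

Row totals [40, 35], col totals [18, 46, 11], n=75
χ² = (9−9.60)²/9.60 + (26−24.53)²/24.53 + (5−5.87)²/5.87 + (9−8.40)²/8.40 + (20−21.47)²/21.47 + (6−5.13)²/5.13 = 0.5426
df = 2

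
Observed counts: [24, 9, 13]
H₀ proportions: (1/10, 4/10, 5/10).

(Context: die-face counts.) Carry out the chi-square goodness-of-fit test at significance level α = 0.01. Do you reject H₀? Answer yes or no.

reject H₀: yes

n = 46; E_i = n·p_i = [4.60, 18.40, 23.00]
χ² = (24−4.60)²/4.60 + (9−18.40)²/18.40 + (13−23.00)²/23.00 = 90.9674
df = 2
p-value (upper-tail) = 0.00000
At α=0.01: p < α → reject H₀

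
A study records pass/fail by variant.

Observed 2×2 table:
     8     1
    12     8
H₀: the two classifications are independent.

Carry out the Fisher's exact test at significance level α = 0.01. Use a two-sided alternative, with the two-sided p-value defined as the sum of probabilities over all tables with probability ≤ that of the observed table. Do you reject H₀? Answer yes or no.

reject H₀: no

Margins: r₁=9, r₂=20, c₁=20, c₂=9, n=29
p_obs = C(9,8)·C(20,12)/C(29,20); sum pmf over tables with pmf ≤ p_obs
p-value (two-sided) = 0.20119
At α=0.01: p ≥ α → fail to reject H₀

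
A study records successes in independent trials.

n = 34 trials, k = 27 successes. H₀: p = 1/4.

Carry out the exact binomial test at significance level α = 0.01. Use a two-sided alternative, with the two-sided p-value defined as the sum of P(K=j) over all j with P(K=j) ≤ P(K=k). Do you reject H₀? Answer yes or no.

reject H₀: yes

Exact binomial: n=34, k=27, p₀=1/4=0.2500
P(X=j) = C(n,j)·p₀^j·(1−p₀)^(n−j); p = Σ P(X=j) over j with P(X=j) ≤ P(X=27)
p-value (two-sided) = 0.00000
At α=0.01: p < α → reject H₀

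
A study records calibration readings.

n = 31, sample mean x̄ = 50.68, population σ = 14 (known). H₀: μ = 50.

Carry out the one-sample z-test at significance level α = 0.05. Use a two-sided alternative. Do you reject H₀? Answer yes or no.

reject H₀: no

SE = σ/√n = 14/√31 = 2.5145
z = (x̄−μ₀)/SE = (50.68−50)/2.5145 = 0.2704
p-value (two-sided) = 0.78683
At α=0.05: p ≥ α → fail to reject H₀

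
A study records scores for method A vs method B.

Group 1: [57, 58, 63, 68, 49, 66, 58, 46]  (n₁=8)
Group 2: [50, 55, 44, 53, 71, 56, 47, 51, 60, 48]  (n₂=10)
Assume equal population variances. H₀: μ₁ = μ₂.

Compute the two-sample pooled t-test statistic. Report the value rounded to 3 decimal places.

x̄₁=58.125, s₁=7.699, n₁=8
x̄₂=53.500, s₂=7.735, n₂=10
s_p² = [7·7.699² + 9·7.735²]/16 = 59.5859
SE = √(s_p²·(1/8+1/10)) = 3.6615
t = (58.125−53.500)/3.6615 = 1.2631
df = 16

test statistic = 1.263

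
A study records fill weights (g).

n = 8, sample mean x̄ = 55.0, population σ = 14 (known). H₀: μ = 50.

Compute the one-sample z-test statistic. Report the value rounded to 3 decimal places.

SE = σ/√n = 14/√8 = 4.9497
z = (x̄−μ₀)/SE = (55.0−50)/4.9497 = 1.0102

test statistic = 1.010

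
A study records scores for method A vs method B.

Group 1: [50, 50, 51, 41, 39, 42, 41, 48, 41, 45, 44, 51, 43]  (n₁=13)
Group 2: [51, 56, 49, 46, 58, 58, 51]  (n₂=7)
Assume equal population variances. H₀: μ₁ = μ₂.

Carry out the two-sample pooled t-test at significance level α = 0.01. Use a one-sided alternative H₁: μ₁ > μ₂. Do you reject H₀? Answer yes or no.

reject H₀: no

x̄₁=45.077, s₁=4.368, n₁=13
x̄₂=52.714, s₂=4.680, n₂=7
s_p² = [12·4.368² + 6·4.680²]/18 = 20.0195
SE = √(s_p²·(1/13+1/7)) = 2.0976
t = (45.077−52.714)/2.0976 = -3.6410
df = 18
p-value (one-sided, H₁ greater) = 0.99907
At α=0.01: p ≥ α → fail to reject H₀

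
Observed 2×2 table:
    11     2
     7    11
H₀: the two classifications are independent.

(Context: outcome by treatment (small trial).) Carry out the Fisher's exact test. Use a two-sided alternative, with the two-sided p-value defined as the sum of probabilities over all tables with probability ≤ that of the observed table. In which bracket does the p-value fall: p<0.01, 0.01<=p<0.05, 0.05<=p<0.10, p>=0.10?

p-value bracket: 0.01<=p<0.05

Margins: r₁=13, r₂=18, c₁=18, c₂=13, n=31
p_obs = C(13,11)·C(18,7)/C(31,18); sum pmf over tables with pmf ≤ p_obs
p-value (two-sided) = 0.02505
→ bracket: 0.01<=p<0.05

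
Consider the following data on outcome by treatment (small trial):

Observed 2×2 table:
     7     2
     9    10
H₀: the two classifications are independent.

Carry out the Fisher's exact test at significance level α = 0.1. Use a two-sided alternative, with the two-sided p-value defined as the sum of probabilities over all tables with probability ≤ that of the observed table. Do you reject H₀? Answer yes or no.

Margins: r₁=9, r₂=19, c₁=16, c₂=12, n=28
p_obs = C(9,7)·C(19,9)/C(28,16); sum pmf over tables with pmf ≤ p_obs
p-value (two-sided) = 0.22319
At α=0.1: p ≥ α → fail to reject H₀

reject H₀: no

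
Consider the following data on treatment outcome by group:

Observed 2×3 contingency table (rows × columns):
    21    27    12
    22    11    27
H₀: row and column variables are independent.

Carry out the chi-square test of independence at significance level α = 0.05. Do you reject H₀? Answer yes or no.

Row totals [60, 60], col totals [43, 38, 39], n=120
χ² = (21−21.50)²/21.50 + (27−19.00)²/19.00 + (12−19.50)²/19.50 + (22−21.50)²/21.50 + (11−19.00)²/19.00 + (27−19.50)²/19.50 = 12.5293
df = 2
p-value (upper-tail) = 0.00190
At α=0.05: p < α → reject H₀

reject H₀: yes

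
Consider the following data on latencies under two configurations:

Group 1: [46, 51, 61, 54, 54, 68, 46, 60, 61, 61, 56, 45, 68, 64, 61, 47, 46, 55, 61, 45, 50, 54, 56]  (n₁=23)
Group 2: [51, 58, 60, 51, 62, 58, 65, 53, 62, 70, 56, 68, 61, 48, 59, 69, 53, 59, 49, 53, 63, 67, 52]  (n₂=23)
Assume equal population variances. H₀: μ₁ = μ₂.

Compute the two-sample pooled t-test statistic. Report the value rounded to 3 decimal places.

test statistic = -1.632

x̄₁=55.217, s₁=7.311, n₁=23
x̄₂=58.565, s₂=6.584, n₂=23
s_p² = [22·7.311² + 22·6.584²]/44 = 48.3992
SE = √(s_p²·(1/23+1/23)) = 2.0515
t = (55.217−58.565)/2.0515 = -1.6319
df = 44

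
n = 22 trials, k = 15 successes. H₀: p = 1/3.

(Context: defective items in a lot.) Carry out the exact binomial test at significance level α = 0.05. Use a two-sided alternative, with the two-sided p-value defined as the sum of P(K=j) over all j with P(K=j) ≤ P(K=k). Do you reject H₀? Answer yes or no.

reject H₀: yes

Exact binomial: n=22, k=15, p₀=1/3=0.3333
P(X=j) = C(n,j)·p₀^j·(1−p₀)^(n−j); p = Σ P(X=j) over j with P(X=j) ≤ P(X=15)
p-value (two-sided) = 0.00101
At α=0.05: p < α → reject H₀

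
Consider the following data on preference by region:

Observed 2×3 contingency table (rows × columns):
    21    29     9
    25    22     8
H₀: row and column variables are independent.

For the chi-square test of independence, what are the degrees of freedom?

degrees of freedom = 2

df = (r−1)(c−1) = (2−1)·(3−1) = 2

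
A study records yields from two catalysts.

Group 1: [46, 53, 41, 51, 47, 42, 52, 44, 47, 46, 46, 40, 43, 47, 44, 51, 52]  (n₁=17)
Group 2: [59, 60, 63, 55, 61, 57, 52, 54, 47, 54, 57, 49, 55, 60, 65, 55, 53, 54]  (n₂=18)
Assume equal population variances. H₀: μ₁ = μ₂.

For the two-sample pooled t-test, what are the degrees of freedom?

degrees of freedom = 33

df = n₁ + n₂ − 2 = 17 + 18 − 2 = 33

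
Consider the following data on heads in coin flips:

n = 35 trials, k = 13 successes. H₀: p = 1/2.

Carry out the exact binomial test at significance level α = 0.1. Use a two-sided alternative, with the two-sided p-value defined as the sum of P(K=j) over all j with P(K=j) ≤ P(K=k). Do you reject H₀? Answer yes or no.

Exact binomial: n=35, k=13, p₀=1/2=0.5000
P(X=j) = C(n,j)·p₀^j·(1−p₀)^(n−j); p = Σ P(X=j) over j with P(X=j) ≤ P(X=13)
p-value (two-sided) = 0.17547
At α=0.1: p ≥ α → fail to reject H₀

reject H₀: no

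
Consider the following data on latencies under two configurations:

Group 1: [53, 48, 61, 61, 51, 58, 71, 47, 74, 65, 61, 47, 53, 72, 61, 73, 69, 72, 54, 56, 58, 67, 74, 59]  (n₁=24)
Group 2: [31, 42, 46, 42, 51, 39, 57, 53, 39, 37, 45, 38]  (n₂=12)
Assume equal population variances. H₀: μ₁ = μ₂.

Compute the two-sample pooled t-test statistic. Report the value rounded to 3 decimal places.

x̄₁=61.042, s₁=8.908, n₁=24
x̄₂=43.333, s₂=7.451, n₂=12
s_p² = [23·8.908² + 11·7.451²]/34 = 71.6360
SE = √(s_p²·(1/24+1/12)) = 2.9924
t = (61.042−43.333)/2.9924 = 5.9178
df = 34

test statistic = 5.918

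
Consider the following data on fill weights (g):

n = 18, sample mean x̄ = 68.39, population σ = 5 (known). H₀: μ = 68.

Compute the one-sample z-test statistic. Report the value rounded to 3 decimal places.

SE = σ/√n = 5/√18 = 1.1785
z = (x̄−μ₀)/SE = (68.39−68)/1.1785 = 0.3309

test statistic = 0.331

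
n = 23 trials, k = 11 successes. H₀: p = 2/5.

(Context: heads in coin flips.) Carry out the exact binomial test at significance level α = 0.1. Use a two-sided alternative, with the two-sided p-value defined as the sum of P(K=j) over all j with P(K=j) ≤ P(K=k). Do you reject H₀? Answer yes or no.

Exact binomial: n=23, k=11, p₀=2/5=0.4000
P(X=j) = C(n,j)·p₀^j·(1−p₀)^(n−j); p = Σ P(X=j) over j with P(X=j) ≤ P(X=11)
p-value (two-sided) = 0.52436
At α=0.1: p ≥ α → fail to reject H₀

reject H₀: no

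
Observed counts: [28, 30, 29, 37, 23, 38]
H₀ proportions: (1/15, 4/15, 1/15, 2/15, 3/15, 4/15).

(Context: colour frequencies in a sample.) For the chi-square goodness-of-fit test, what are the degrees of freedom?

degrees of freedom = 5

df = k − 1 = 6 − 1 = 5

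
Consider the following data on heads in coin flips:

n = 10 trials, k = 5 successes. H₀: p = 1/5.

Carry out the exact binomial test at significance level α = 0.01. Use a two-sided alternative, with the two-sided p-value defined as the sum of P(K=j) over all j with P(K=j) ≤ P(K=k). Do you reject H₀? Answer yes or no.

Exact binomial: n=10, k=5, p₀=1/5=0.2000
P(X=j) = C(n,j)·p₀^j·(1−p₀)^(n−j); p = Σ P(X=j) over j with P(X=j) ≤ P(X=5)
p-value (two-sided) = 0.03279
At α=0.01: p ≥ α → fail to reject H₀

reject H₀: no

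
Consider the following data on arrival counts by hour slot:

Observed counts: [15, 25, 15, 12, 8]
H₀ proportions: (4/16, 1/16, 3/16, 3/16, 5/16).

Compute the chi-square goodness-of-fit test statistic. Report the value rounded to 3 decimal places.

test statistic = 99.304

n = 75; E_i = n·p_i = [18.75, 4.69, 14.06, 14.06, 23.44]
χ² = (15−18.75)²/18.75 + (25−4.69)²/4.69 + (15−14.06)²/14.06 + (12−14.06)²/14.06 + (8−23.44)²/23.44 = 99.3040
df = 4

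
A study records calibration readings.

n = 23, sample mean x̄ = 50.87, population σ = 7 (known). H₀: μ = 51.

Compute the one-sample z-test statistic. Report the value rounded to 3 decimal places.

test statistic = -0.089

SE = σ/√n = 7/√23 = 1.4596
z = (x̄−μ₀)/SE = (50.87−51)/1.4596 = -0.0891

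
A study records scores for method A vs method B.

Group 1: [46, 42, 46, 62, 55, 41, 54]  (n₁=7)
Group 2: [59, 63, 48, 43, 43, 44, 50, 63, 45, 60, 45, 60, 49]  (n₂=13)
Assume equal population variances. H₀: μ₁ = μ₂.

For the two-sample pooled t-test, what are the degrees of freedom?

df = n₁ + n₂ − 2 = 7 + 13 − 2 = 18

degrees of freedom = 18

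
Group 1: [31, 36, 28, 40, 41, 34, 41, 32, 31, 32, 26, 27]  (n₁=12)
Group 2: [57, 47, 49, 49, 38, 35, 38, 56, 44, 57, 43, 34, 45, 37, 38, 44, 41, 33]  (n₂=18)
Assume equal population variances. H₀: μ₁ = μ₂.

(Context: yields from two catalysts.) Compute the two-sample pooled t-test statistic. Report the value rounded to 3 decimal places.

test statistic = -4.058

x̄₁=33.250, s₁=5.276, n₁=12
x̄₂=43.611, s₂=7.701, n₂=18
s_p² = [11·5.276² + 17·7.701²]/28 = 46.9474
SE = √(s_p²·(1/12+1/18)) = 2.5535
t = (33.250−43.611)/2.5535 = -4.0576
df = 28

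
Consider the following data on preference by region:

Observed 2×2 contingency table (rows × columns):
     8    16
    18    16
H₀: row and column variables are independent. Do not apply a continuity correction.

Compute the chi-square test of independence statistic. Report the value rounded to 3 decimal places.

test statistic = 2.187

Row totals [24, 34], col totals [26, 32], n=58
χ² = (8−10.76)²/10.76 + (16−13.24)²/13.24 + (18−15.24)²/15.24 + (16−18.76)²/18.76 = 2.1870
df = 1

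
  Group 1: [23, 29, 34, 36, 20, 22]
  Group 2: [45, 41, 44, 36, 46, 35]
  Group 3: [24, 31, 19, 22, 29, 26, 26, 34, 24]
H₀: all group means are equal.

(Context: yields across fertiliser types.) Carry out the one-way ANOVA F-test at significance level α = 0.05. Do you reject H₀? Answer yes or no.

reject H₀: yes

Group means [27.33, 41.17, 26.11], grand mean 30.762
SSB = Σnᵢ(x̄ᵢ−x̄)² = 914.754; SSW = ΣΣ(x−x̄ᵢ)² = 505.056
MSB = 914.754/2 = 457.3770; MSW = 505.056/18 = 28.0586
F = MSB/MSW = 16.3008
df = (2, 18)
p-value (upper-tail) = 0.00009
At α=0.05: p < α → reject H₀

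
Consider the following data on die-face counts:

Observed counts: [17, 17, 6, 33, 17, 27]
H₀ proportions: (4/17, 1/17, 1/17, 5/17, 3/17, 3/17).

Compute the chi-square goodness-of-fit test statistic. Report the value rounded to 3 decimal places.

n = 117; E_i = n·p_i = [27.53, 6.88, 6.88, 34.41, 20.65, 20.65]
χ² = (17−27.53)²/27.53 + (17−6.88)²/6.88 + (6−6.88)²/6.88 + (33−34.41)²/34.41 + (17−20.65)²/20.65 + (27−20.65)²/20.65 = 21.6711
df = 5

test statistic = 21.671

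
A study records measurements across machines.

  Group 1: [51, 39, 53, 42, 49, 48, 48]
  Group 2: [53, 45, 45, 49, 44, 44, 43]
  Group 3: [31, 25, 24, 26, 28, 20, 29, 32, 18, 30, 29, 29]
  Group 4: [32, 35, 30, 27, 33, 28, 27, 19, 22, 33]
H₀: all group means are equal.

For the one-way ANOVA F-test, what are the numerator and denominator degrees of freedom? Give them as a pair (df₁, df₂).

k = 4 groups, N = 36 total
df = (k−1, N−k) = (4−1, 36−4) = (3, 32)

degrees of freedom = [3, 32]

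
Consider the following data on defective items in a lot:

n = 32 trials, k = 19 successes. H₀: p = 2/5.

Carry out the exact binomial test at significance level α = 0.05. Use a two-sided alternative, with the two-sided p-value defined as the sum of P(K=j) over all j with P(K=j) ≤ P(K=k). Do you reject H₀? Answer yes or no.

Exact binomial: n=32, k=19, p₀=2/5=0.4000
P(X=j) = C(n,j)·p₀^j·(1−p₀)^(n−j); p = Σ P(X=j) over j with P(X=j) ≤ P(X=19)
p-value (two-sided) = 0.03003
At α=0.05: p < α → reject H₀

reject H₀: yes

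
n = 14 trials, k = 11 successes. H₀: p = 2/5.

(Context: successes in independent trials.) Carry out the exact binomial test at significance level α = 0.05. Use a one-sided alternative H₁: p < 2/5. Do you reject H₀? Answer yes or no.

reject H₀: no

Exact binomial: n=14, k=11, p₀=2/5=0.4000
P(X≤11) from Σ C(n,i)·p₀^i·(1−p₀)^(n−i)
p-value (one-sided, H₁ less) = 0.99939
At α=0.05: p ≥ α → fail to reject H₀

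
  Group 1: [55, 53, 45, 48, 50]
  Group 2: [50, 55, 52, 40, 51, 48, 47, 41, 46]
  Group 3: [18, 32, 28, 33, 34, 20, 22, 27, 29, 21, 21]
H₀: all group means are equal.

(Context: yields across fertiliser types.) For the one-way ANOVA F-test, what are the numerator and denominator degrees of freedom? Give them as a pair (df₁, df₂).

degrees of freedom = [2, 22]

k = 3 groups, N = 25 total
df = (k−1, N−k) = (3−1, 25−3) = (2, 22)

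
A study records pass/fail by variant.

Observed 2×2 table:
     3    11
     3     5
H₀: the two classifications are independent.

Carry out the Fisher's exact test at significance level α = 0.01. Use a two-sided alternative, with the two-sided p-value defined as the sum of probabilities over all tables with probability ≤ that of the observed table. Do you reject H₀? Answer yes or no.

reject H₀: no

Margins: r₁=14, r₂=8, c₁=6, c₂=16, n=22
p_obs = C(14,3)·C(8,3)/C(22,6); sum pmf over tables with pmf ≤ p_obs
p-value (two-sided) = 0.62436
At α=0.01: p ≥ α → fail to reject H₀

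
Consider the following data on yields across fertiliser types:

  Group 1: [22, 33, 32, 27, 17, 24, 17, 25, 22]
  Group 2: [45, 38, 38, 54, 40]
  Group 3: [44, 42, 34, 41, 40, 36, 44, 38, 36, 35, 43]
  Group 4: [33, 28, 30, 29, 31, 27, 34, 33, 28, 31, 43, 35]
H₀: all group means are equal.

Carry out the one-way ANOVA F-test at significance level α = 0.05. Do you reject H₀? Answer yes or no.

reject H₀: yes

Group means [24.33, 43.00, 39.36, 31.83], grand mean 33.757
SSB = Σnᵢ(x̄ᵢ−x̄)² = 1616.599; SSW = ΣΣ(x−x̄ᵢ)² = 790.212
MSB = 1616.599/3 = 538.8662; MSW = 790.212/33 = 23.9458
F = MSB/MSW = 22.5036
df = (3, 33)
p-value (upper-tail) = 0.00000
At α=0.05: p < α → reject H₀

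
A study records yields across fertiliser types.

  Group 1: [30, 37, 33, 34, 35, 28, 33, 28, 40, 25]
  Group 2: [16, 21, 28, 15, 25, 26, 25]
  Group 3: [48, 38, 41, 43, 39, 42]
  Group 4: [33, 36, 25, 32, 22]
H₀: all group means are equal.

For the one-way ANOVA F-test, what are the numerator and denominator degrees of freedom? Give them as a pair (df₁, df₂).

k = 4 groups, N = 28 total
df = (k−1, N−k) = (4−1, 28−4) = (3, 24)

degrees of freedom = [3, 24]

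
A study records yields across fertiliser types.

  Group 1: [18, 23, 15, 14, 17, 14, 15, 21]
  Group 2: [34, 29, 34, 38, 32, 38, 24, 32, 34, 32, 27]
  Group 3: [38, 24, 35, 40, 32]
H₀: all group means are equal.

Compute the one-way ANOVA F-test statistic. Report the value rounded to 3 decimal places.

Group means [17.12, 32.18, 33.80], grand mean 27.500
SSB = Σnᵢ(x̄ᵢ−x̄)² = 1300.689; SSW = ΣΣ(x−x̄ᵢ)² = 417.311
MSB = 1300.689/2 = 650.3443; MSW = 417.311/21 = 19.8720
F = MSB/MSW = 32.7267
df = (2, 21)

test statistic = 32.727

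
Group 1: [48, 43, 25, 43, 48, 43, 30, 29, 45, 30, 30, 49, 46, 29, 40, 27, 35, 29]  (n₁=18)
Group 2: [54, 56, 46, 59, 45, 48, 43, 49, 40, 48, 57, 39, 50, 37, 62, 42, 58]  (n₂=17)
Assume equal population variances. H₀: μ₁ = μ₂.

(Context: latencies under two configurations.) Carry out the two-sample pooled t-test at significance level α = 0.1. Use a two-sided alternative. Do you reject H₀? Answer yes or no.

x̄₁=37.167, s₁=8.522, n₁=18
x̄₂=49.000, s₂=7.608, n₂=17
s_p² = [17·8.522² + 16·7.608²]/33 = 65.4697
SE = √(s_p²·(1/18+1/17)) = 2.7365
t = (37.167−49.000)/2.7365 = -4.3243
df = 33
p-value (two-sided) = 0.00013
At α=0.1: p < α → reject H₀

reject H₀: yes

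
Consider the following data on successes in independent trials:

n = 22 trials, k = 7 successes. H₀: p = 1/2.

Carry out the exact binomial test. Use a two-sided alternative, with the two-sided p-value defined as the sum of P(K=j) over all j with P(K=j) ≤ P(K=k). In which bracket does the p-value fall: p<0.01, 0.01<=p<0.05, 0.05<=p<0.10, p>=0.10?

Exact binomial: n=22, k=7, p₀=1/2=0.5000
P(X=j) = C(n,j)·p₀^j·(1−p₀)^(n−j); p = Σ P(X=j) over j with P(X=j) ≤ P(X=7)
p-value (two-sided) = 0.13380
→ bracket: p>=0.10

p-value bracket: p>=0.10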